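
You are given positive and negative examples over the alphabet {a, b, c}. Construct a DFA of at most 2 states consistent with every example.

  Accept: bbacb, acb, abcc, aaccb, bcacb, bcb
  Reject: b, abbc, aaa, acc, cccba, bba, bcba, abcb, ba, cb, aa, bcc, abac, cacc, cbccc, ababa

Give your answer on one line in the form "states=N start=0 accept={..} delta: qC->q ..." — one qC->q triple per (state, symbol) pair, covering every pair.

Fold the examples into a partial DFA from state 0: repeatedly fix the first undefined (state, symbol) met by the shortest-then-alphabetical prefix, trying targets in increasing order and rejecting any under which an Accept and a Reject string meet in one state with the same remainder; add a state when all current targets are rejected. Accepting states are where Accept strings end.
a: 0a undefined. 0a->0: no, acb/cb meet in 0 with "cb" left. Open state 1: 0a->1.
b: 0b undefined. 0b->0: no, bcb/cb meet in 0 with "cb" left. 0b->1: ok.
c: 0c undefined. 0c->0: ok.
aa: 1a undefined. 1a->0: no, aaccb/b meet in 1. 1a->1: ok.
ab: 1b undefined. 1b->0: ok.
ac: 1c undefined. 1c->0: no, bbacb/b meet in 1. 1c->1: ok.
All examples now run through 2 states with every (state, symbol) defined. Accept strings end in {0}, Reject strings end in {1}; accept={0}.

states=2 start=0 accept={0} delta: 0a->1 0b->1 0c->0 1a->1 1b->0 1c->1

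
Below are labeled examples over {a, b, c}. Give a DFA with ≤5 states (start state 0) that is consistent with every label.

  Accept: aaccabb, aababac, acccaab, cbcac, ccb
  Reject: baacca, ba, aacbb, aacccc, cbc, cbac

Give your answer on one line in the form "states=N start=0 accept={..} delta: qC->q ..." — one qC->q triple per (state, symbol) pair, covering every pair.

Grow the machine one transition at a time. Run the examples from 0; the earliest place one falls off (shortest prefix, ties alphabetical) gets sent to the lowest-numbered state that keeps every Accept/Reject pair distinguishable — a pair clashes when both reach the same state with identical unread suffix — and to a fresh state only if none does.
a: 0a undefined. 0a->0: ok.
b: 0b undefined. 0b->0: ok.
c: 0c undefined. 0c->0: no, aaccabb/baacca meet in 0. Open state 1: 0c->1.
cb: 1b undefined. 1b->0: no, aababac/cbc meet in 1. 1b->1: no, aababac/aacbb meet in 1. Open state 2: 1b->2.
cc: 1c undefined. 1c->0: no, aaccabb/baacca meet in 0. 1c->1: no, aababac/aacccc meet in 1. 1c->2: no, ccb/aacbb meet in 2 with "b" left. Open state 3: 1c->3.
cba: 2a undefined. 2a->0: no, aababac/cbac meet in 1. 2a->1: ok.
cbc: 2c undefined. 2c->0: ok.
ccb: 3b undefined. 3b->0: no, ccb/ba meet in 0. 3b->1: ok.
accc: 3c undefined. 3c->0: no, aababac/aacccc meet in 1. 3c->1: ok.
aacbb: 2b undefined. 2b->0: ok.
aacca: 3a undefined. 3a->0: no, aaccabb/baacca meet in 0. 3a->1: no, aaccabb/ba meet in 0. 3a->2: no, aaccabb/ba meet in 0. 3a->3: ok.
accca: 1a undefined. 1a->0: no, acccaab/ba meet in 0. 1a->1: ok.
All examples now run through 4 states with every (state, symbol) defined. Accept strings end in {1,2}, Reject strings end in {0,3}; accept={1,2}.

states=4 start=0 accept={1,2} delta: 0a->0 0b->0 0c->1 1a->1 1b->2 1c->3 2a->1 2b->0 2c->0 3a->3 3b->1 3c->1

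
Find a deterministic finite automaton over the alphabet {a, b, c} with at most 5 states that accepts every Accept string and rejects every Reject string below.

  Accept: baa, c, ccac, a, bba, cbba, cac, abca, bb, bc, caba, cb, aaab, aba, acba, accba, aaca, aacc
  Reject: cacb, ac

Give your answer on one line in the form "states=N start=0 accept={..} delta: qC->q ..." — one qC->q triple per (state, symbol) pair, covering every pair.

states=4 start=0 accept={0,1,2} delta: 0a->1 0b->0 0c->1 1a->2 1b->0 1c->3 2a->0 2b->3 2c->2 3a->0 3b->0 3c->0

Fold the examples into a partial DFA from state 0: repeatedly fix the first undefined (state, symbol) met by the shortest-then-alphabetical prefix, trying targets in increasing order and rejecting any under which an Accept and a Reject string meet in one state with the same remainder; add a state when all current targets are rejected. Accepting states are where Accept strings end.
a: 0a undefined. 0a->0: no, c/ac meet in 0 with "c" left. Open state 1: 0a->1.
b: 0b undefined. 0b->0: ok.
c: 0c undefined. 0c->0: no, ccac/ac meet in 1 with "c" left. 0c->1: ok.
aa: 1a undefined. 1a->0: no, cb/cacb meet in 1 with "b" left. 1a->1: no, cac/ac meet in 1 with "c" left. Open state 2: 1a->2.
ab: 1b undefined. 1b->0: ok.
ac: 1c undefined. 1c->0: no, ccac/ac meet in 0. 1c->1: no, c/ac meet in 1. 1c->2: no, baa/ac meet in 2. Open state 3: 1c->3.
aaa: 2a undefined. 2a->0: ok.
aac: 2c undefined. 2c->0: no, cac/cacb meet in 0. 2c->1: no, bb/cacb meet in 0. 2c->2: ok.
acb: 3b undefined. 3b->0: ok.
acc: 3c undefined. 3c->0: ok.
cab: 2b undefined. 2b->0: no, bb/cacb meet in 0. 2b->1: no, c/cacb meet in 1. 2b->2: no, baa/cacb meet in 2. 2b->3: ok.
cca: 3a undefined. 3a->0: ok.
All examples now run through 4 states with every (state, symbol) defined. Accept strings end in {0,1,2}, Reject strings end in {3}; accept={0,1,2}.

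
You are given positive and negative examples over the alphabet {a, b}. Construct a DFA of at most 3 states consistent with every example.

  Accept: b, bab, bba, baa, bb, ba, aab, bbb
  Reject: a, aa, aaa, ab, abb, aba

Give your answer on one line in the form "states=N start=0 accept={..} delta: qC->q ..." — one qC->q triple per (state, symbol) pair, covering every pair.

states=3 start=0 accept={2} delta: 0a->1 0b->2 1a->0 1b->1 2a->2 2b->2

Fold the examples into a partial DFA from state 0: repeatedly fix the first undefined (state, symbol) met by the shortest-then-alphabetical prefix, trying targets in increasing order and rejecting any under which an Accept and a Reject string meet in one state with the same remainder; add a state when all current targets are rejected. Accepting states are where Accept strings end.
a: 0a undefined. 0a->0: no, b/ab meet in 0 with "b" left. Open state 1: 0a->1.
b: 0b undefined. 0b->0: no, bab/ab meet in 1 with "b" left. 0b->1: no, b/a meet in 1. Open state 2: 0b->2.
aa: 1a undefined. 1a->0: ok.
ab: 1b undefined. 1b->0: no, b/abb meet in 2. 1b->1: ok.
ba: 2a undefined. 2a->0: no, baa/a meet in 1. 2a->1: no, bab/a meet in 1. 2a->2: ok.
bb: 2b undefined. 2b->0: no, bab/aa meet in 0. 2b->1: no, bab/a meet in 1. 2b->2: ok.
All examples now run through 3 states with every (state, symbol) defined. Accept strings end in {2}, Reject strings end in {0,1}; accept={2}.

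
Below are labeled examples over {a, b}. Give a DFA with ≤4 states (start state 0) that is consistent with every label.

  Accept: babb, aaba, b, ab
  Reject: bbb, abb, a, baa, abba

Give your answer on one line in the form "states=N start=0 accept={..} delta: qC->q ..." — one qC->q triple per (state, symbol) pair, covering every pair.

states=4 start=0 accept={1,2} delta: 0a->0 0b->1 1a->2 1b->3 2a->0 2b->0 3a->0 3b->0

Fold the examples into a partial DFA from state 0: repeatedly fix the first undefined (state, symbol) met by the shortest-then-alphabetical prefix, trying targets in increasing order and rejecting any under which an Accept and a Reject string meet in one state with the same remainder; add a state when all current targets are rejected. Accepting states are where Accept strings end.
a: 0a undefined. 0a->0: ok.
b: 0b undefined. 0b->0: no, babb/bbb meet in 0. Open state 1: 0b->1.
ba: 1a undefined. 1a->0: no, babb/abb meet in 1 with "b" left. 1a->1: no, babb/bbb meet in 1 with "bb" left. Open state 2: 1a->2.
bb: 1b undefined. 1b->0: no, b/bbb meet in 1. 1b->1: no, aaba/abba meet in 2. 1b->2: no, aaba/abb meet in 2. Open state 3: 1b->3.
baa: 2a undefined. 2a->0: ok.
bab: 2b undefined. 2b->0: ok.
bbb: 3b undefined. 3b->0: ok.
abba: 3a undefined. 3a->0: ok.
All examples now run through 4 states with every (state, symbol) defined. Accept strings end in {1,2}, Reject strings end in {0,3}; accept={1,2}.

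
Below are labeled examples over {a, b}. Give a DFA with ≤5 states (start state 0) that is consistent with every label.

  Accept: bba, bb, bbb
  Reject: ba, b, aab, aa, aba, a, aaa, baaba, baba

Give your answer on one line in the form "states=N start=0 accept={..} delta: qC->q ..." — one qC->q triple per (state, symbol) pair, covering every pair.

states=3 start=0 accept={2} delta: 0a->0 0b->1 1a->0 1b->2 2a->2 2b->2

Grow the machine one transition at a time. Run the examples from 0; the earliest place one falls off (shortest prefix, ties alphabetical) gets sent to the lowest-numbered state that keeps every Accept/Reject pair distinguishable — a pair clashes when both reach the same state with identical unread suffix — and to a fresh state only if none does.
a: 0a undefined. 0a->0: ok.
b: 0b undefined. 0b->0: no, bba/ba meet in 0. Open state 1: 0b->1.
ba: 1a undefined. 1a->0: ok.
bb: 1b undefined. 1b->0: no, bba/ba meet in 0. 1b->1: no, bba/ba meet in 0. Open state 2: 1b->2.
bba: 2a undefined. 2a->0: no, bba/ba meet in 0. 2a->1: no, bba/b meet in 1. 2a->2: ok.
bbb: 2b undefined. 2b->0: no, bbb/ba meet in 0. 2b->1: no, bbb/b meet in 1. 2b->2: ok.
All examples now run through 3 states with every (state, symbol) defined. Accept strings end in {2}, Reject strings end in {0,1}; accept={2}.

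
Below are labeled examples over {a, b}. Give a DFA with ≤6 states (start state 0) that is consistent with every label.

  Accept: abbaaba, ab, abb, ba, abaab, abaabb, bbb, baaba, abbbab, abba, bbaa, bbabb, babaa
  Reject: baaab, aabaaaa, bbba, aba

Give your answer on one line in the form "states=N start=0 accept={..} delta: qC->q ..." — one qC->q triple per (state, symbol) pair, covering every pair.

Fold the examples into a partial DFA from state 0: repeatedly fix the first undefined (state, symbol) met by the shortest-then-alphabetical prefix, trying targets in increasing order and rejecting any under which an Accept and a Reject string meet in one state with the same remainder; add a state when all current targets are rejected. Accepting states are where Accept strings end.
a: 0a undefined. 0a->0: no, ba/aba meet in 0 with "ba" left. Open state 1: 0a->1.
b: 0b undefined. 0b->0: no, ba/bbba meet in 1. 0b->1: no, abba/bbba meet in 1 with "bba" left. Open state 2: 0b->2.
aa: 1a undefined. 1a->0: ok.
ab: 1b undefined. 1b->0: ok.
ba: 2a undefined. 2a->0: no, abbaaba/aabaaaa meet in 1. 2a->1: no, abbaaba/aba meet in 1. 2a->2: no, abb/aabaaaa meet in 2. Open state 3: 2a->3.
bb: 2b undefined. 2b->0: no, ba/bbba meet in 3. 2b->1: no, abaabb/bbba meet in 1. 2b->2: no, ba/bbba meet in 3. 2b->3: ok.
baa: 3a undefined. 3a->0: no, ab/baaab meet in 0. 3a->1: no, abbaaba/aabaaaa meet in 1. 3a->2: no, abbaaba/aabaaaa meet in 2. 3a->3: no, abbaaba/bbba meet in 3 with "ba" left. Open state 4: 3a->4.
bab: 3b undefined. 3b->0: ok.
baaa: 4a undefined. 4a->0: no, abb/baaab meet in 2. 4a->1: no, ab/baaab meet in 0. 4a->2: no, ba/baaab meet in 3. 4a->3: no, ab/baaab meet in 0. 4a->4: no, abbbab/baaab meet in 4 with "b" left. Open state 5: 4a->5.
baab: 4b undefined. 4b->0: no, abbaaba/bbba meet in 1. 4b->1: no, abbbab/bbba meet in 1. 4b->2: ok.
baaab: 5b undefined. 5b->0: no, ab/baaab meet in 0. 5b->1: ok.
aabaaaa: 5a undefined. 5a->0: no, ab/aabaaaa meet in 0. 5a->1: ok.
All examples now run through 6 states with every (state, symbol) defined. Accept strings end in {0,2,3,5}, Reject strings end in {1}; accept={0,2,3,5}.

states=6 start=0 accept={0,2,3,5} delta: 0a->1 0b->2 1a->0 1b->0 2a->3 2b->3 3a->4 3b->0 4a->5 4b->2 5a->1 5b->1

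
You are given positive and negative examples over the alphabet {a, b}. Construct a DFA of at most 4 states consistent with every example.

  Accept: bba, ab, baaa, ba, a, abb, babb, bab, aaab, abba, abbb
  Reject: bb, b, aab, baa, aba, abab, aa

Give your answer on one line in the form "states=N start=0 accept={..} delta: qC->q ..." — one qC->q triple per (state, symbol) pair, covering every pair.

Fold the examples into a partial DFA from state 0: repeatedly fix the first undefined (state, symbol) met by the shortest-then-alphabetical prefix, trying targets in increasing order and rejecting any under which an Accept and a Reject string meet in one state with the same remainder; add a state when all current targets are rejected. Accepting states are where Accept strings end.
a: 0a undefined. 0a->0: no, ab/b meet in 0 with "b" left. Open state 1: 0a->1.
b: 0b undefined. 0b->0: ok.
aa: 1a undefined. 1a->0: ok.
ab: 1b undefined. 1b->0: no, bba/aba meet in 1. 1b->1: no, abba/bb meet in 0. Open state 2: 1b->2.
aba: 2a undefined. 2a->0: ok.
abb: 2b undefined. 2b->0: no, abb/bb meet in 0. 2b->1: no, abba/bb meet in 0. 2b->2: no, abba/bb meet in 0. Open state 3: 2b->3.
abba: 3a undefined. 3a->0: no, abba/bb meet in 0. 3a->1: ok.
abbb: 3b undefined. 3b->0: no, abbb/bb meet in 0. 3b->1: ok.
All examples now run through 4 states with every (state, symbol) defined. Accept strings end in {1,2,3}, Reject strings end in {0}; accept={1,2,3}.

states=4 start=0 accept={1,2,3} delta: 0a->1 0b->0 1a->0 1b->2 2a->0 2b->3 3a->1 3b->1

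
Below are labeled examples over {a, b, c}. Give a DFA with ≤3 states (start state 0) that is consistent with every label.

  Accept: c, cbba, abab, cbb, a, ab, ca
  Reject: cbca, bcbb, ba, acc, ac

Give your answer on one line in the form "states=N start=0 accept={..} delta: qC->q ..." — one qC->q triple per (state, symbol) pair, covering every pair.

states=3 start=0 accept={0,1} delta: 0a->1 0b->1 0c->0 1a->2 1b->0 1c->2 2a->2 2b->2 2c->2

Fold the examples into a partial DFA from state 0: repeatedly fix the first undefined (state, symbol) met by the shortest-then-alphabetical prefix, trying targets in increasing order and rejecting any under which an Accept and a Reject string meet in one state with the same remainder; add a state when all current targets are rejected. Accepting states are where Accept strings end.
a: 0a undefined. 0a->0: no, c/ac meet in 0 with "c" left. Open state 1: 0a->1.
b: 0b undefined. 0b->0: no, cbb/bcbb meet in 0 with "cbb" left. 0b->1: ok.
c: 0c undefined. 0c->0: ok.
ab: 1b undefined. 1b->0: ok.
ac: 1c undefined. 1c->0: no, c/bcbb meet in 0. 1c->1: no, cbba/bcbb meet in 1. Open state 2: 1c->2.
ba: 1a undefined. 1a->0: no, c/ba meet in 0. 1a->1: no, cbba/ba meet in 1. 1a->2: ok.
acc: 2c undefined. 2c->0: no, c/acc meet in 0. 2c->1: no, cbba/acc meet in 1. 2c->2: ok.
bcb: 2b undefined. 2b->0: no, cbba/bcbb meet in 1. 2b->1: no, c/bcbb meet in 0. 2b->2: ok.
cbca: 2a undefined. 2a->0: no, c/cbca meet in 0. 2a->1: no, cbba/cbca meet in 1. 2a->2: ok.
All examples now run through 3 states with every (state, symbol) defined. Accept strings end in {0,1}, Reject strings end in {2}; accept={0,1}.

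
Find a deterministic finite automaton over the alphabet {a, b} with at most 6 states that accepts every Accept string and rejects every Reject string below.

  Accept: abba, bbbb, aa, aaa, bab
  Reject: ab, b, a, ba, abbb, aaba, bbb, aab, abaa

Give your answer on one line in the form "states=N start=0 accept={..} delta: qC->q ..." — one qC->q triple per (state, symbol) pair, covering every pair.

Grow the machine one transition at a time. Run the examples from 0; the earliest place one falls off (shortest prefix, ties alphabetical) gets sent to the lowest-numbered state that keeps every Accept/Reject pair distinguishable — a pair clashes when both reach the same state with identical unread suffix — and to a fresh state only if none does.
a: 0a undefined. 0a->0: no, aa/a meet in 0. Open state 1: 0a->1.
b: 0b undefined. 0b->0: no, bbbb/b meet in 0. 0b->1: no, bbbb/abbb meet in 1 with "bbb" left. Open state 2: 0b->2.
aa: 1a undefined. 1a->0: no, aaa/a meet in 1. 1a->1: no, aa/a meet in 1. 1a->2: no, aa/b meet in 2. Open state 3: 1a->3.
ab: 1b undefined. 1b->0: no, abba/ba meet in 2 with "a" left. 1b->1: no, aaa/abaa meet in 3 with "a" left. 1b->2: ok.
ba: 2a undefined. 2a->0: no, bab/ab meet in 2. 2a->1: no, aa/abaa meet in 3. 2a->2: ok.
bb: 2b undefined. 2b->0: no, abba/a meet in 1. 2b->1: no, bbbb/a meet in 1. 2b->2: no, abba/ab meet in 2. 2b->3: ok.
aaa: 3a undefined. 3a->0: ok.
aab: 3b undefined. 3b->0: no, abba/abbb meet in 0. 3b->1: no, bbbb/ab meet in 2. 3b->2: ok.
All examples now run through 4 states with every (state, symbol) defined. Accept strings end in {0,3}, Reject strings end in {1,2}; accept={0,3}.

states=4 start=0 accept={0,3} delta: 0a->1 0b->2 1a->3 1b->2 2a->2 2b->3 3a->0 3b->2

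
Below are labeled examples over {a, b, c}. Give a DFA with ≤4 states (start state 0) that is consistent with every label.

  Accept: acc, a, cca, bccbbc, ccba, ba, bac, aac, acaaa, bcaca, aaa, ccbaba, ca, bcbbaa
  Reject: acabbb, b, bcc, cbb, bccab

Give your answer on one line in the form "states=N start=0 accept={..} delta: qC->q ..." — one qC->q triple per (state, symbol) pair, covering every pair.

Grow the machine one transition at a time. Run the examples from 0; the earliest place one falls off (shortest prefix, ties alphabetical) gets sent to the lowest-numbered state that keeps every Accept/Reject pair distinguishable — a pair clashes when both reach the same state with identical unread suffix — and to a fresh state only if none does.
a: 0a undefined. 0a->0: ok.
b: 0b undefined. 0b->0: no, acc/bcc meet in 0 with "cc" left. Open state 1: 0b->1.
c: 0c undefined. 0c->0: ok.
ba: 1a undefined. 1a->0: ok.
bc: 1c undefined. 1c->0: no, acc/bcc meet in 0. 1c->1: ok.
bcb: 1b undefined. 1b->0: no, acc/cbb meet in 0. 1b->1: no, bccbbc/acabbb meet in 1. Open state 2: 1b->2.
bcbb: 2b undefined. 2b->0: no, acc/acabbb meet in 0. 2b->1: no, bccbbc/acabbb meet in 1. 2b->2: ok.
bcbba: 2a undefined. 2a->0: ok.
bccbbc: 2c undefined. 2c->0: ok.
All examples now run through 3 states with every (state, symbol) defined. Accept strings end in {0}, Reject strings end in {1,2}; accept={0}.

states=3 start=0 accept={0} delta: 0a->0 0b->1 0c->0 1a->0 1b->2 1c->1 2a->0 2b->2 2c->0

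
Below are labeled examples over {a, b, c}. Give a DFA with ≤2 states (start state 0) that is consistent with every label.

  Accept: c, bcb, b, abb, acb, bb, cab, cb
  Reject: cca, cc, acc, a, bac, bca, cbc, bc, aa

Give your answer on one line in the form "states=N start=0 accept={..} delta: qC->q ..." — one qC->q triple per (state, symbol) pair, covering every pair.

states=2 start=0 accept={1} delta: 0a->0 0b->1 0c->1 1a->1 1b->1 1c->0

Fold the examples into a partial DFA from state 0: repeatedly fix the first undefined (state, symbol) met by the shortest-then-alphabetical prefix, trying targets in increasing order and rejecting any under which an Accept and a Reject string meet in one state with the same remainder; add a state when all current targets are rejected. Accepting states are where Accept strings end.
a: 0a undefined. 0a->0: ok.
b: 0b undefined. 0b->0: no, c/bac meet in 0 with "c" left. Open state 1: 0b->1.
c: 0c undefined. 0c->0: no, c/cca meet in 0. 0c->1: ok.
ba: 1a undefined. 1a->0: no, c/bac meet in 1. 1a->1: ok.
bb: 1b undefined. 1b->0: no, c/cbc meet in 1. 1b->1: ok.
bc: 1c undefined. 1c->0: ok.
All examples now run through 2 states with every (state, symbol) defined. Accept strings end in {1}, Reject strings end in {0}; accept={1}.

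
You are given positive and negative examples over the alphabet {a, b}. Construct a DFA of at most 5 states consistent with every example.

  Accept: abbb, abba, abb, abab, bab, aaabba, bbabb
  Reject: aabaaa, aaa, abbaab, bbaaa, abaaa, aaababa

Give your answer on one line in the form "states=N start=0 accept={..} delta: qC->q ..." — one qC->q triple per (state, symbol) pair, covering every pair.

Fold the examples into a partial DFA from state 0: repeatedly fix the first undefined (state, symbol) met by the shortest-then-alphabetical prefix, trying targets in increasing order and rejecting any under which an Accept and a Reject string meet in one state with the same remainder; add a state when all current targets are rejected. Accepting states are where Accept strings end.
a: 0a undefined. 0a->0: ok.
b: 0b undefined. 0b->0: no, abbb/aabaaa meet in 0. Open state 1: 0b->1.
ba: 1a undefined. 1a->0: ok.
bb: 1b undefined. 1b->0: no, abbb/abbaab meet in 1. 1b->1: no, abbb/abbaab meet in 1. Open state 2: 1b->2.
bba: 2a undefined. 2a->0: no, abba/aabaaa meet in 0. 2a->1: no, abba/abbaab meet in 1. 2a->2: no, abbb/abbaab meet in 2 with "b" left. Open state 3: 2a->3.
abbb: 2b undefined. 2b->0: no, abbb/aabaaa meet in 0. 2b->1: ok.
bbaa: 3a undefined. 3a->0: no, abbb/abbaab meet in 1. 3a->1: no, abb/abbaab meet in 2. 3a->2: no, abbb/abbaab meet in 1. 3a->3: no, abba/bbaaa meet in 3. Open state 4: 3a->4.
bbab: 3b undefined. 3b->0: ok.
bbaaa: 4a undefined. 4a->0: ok.
abbaab: 4b undefined. 4b->0: ok.
All examples now run through 5 states with every (state, symbol) defined. Accept strings end in {1,2,3}, Reject strings end in {0}; accept={1,2,3}.

states=5 start=0 accept={1,2,3} delta: 0a->0 0b->1 1a->0 1b->2 2a->3 2b->1 3a->4 3b->0 4a->0 4b->0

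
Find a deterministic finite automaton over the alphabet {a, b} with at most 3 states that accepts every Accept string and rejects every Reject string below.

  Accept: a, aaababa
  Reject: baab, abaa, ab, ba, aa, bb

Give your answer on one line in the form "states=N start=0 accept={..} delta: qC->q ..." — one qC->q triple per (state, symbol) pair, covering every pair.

Grow the machine one transition at a time. Run the examples from 0; the earliest place one falls off (shortest prefix, ties alphabetical) gets sent to the lowest-numbered state that keeps every Accept/Reject pair distinguishable — a pair clashes when both reach the same state with identical unread suffix — and to a fresh state only if none does.
a: 0a undefined. 0a->0: no, a/aa meet in 0. Open state 1: 0a->1.
b: 0b undefined. 0b->0: no, a/ba meet in 1. 0b->1: ok.
aa: 1a undefined. 1a->0: ok.
ab: 1b undefined. 1b->0: ok.
All examples now run through 2 states with every (state, symbol) defined. Accept strings end in {1}, Reject strings end in {0}; accept={1}.

states=2 start=0 accept={1} delta: 0a->1 0b->1 1a->0 1b->0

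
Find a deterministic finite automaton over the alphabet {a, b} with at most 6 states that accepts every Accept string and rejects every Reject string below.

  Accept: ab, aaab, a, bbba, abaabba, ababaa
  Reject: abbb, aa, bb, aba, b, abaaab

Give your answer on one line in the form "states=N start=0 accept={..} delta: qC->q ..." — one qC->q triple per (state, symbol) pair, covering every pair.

states=4 start=0 accept={1,2} delta: 0a->1 0b->0 1a->0 1b->2 2a->3 2b->0 3a->1 3b->1

Fold the examples into a partial DFA from state 0: repeatedly fix the first undefined (state, symbol) met by the shortest-then-alphabetical prefix, trying targets in increasing order and rejecting any under which an Accept and a Reject string meet in one state with the same remainder; add a state when all current targets are rejected. Accepting states are where Accept strings end.
a: 0a undefined. 0a->0: no, ab/b meet in 0 with "b" left. Open state 1: 0a->1.
b: 0b undefined. 0b->0: ok.
aa: 1a undefined. 1a->0: ok.
ab: 1b undefined. 1b->0: no, ab/abbb meet in 0. 1b->1: no, ab/abbb meet in 1. Open state 2: 1b->2.
aba: 2a undefined. 2a->0: no, ababaa/aa meet in 0. 2a->1: no, ab/abaaab meet in 2. 2a->2: no, ab/aba meet in 2. Open state 3: 2a->3.
abb: 2b undefined. 2b->0: ok.
abaa: 3a undefined. 3a->0: no, ab/abaaab meet in 2. 3a->1: ok.
abab: 3b undefined. 3b->0: no, ababaa/abbb meet in 0. 3b->1: ok.
All examples now run through 4 states with every (state, symbol) defined. Accept strings end in {1,2}, Reject strings end in {0,3}; accept={1,2}.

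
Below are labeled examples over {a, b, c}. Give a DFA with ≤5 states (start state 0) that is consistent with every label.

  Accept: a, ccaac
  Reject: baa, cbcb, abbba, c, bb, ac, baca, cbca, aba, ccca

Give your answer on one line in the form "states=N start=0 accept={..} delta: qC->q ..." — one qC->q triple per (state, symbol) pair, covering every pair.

states=3 start=0 accept={0,2} delta: 0a->0 0b->1 0c->1 1a->1 1b->1 1c->2 2a->1 2b->1 2c->1

Fold the examples into a partial DFA from state 0: repeatedly fix the first undefined (state, symbol) met by the shortest-then-alphabetical prefix, trying targets in increasing order and rejecting any under which an Accept and a Reject string meet in one state with the same remainder; add a state when all current targets are rejected. Accepting states are where Accept strings end.
a: 0a undefined. 0a->0: ok.
b: 0b undefined. 0b->0: no, a/baa meet in 0. Open state 1: 0b->1.
c: 0c undefined. 0c->0: no, a/c meet in 0. 0c->1: ok.
ba: 1a undefined. 1a->0: no, a/baa meet in 0. 1a->1: ok.
bb: 1b undefined. 1b->0: no, a/cbcb meet in 0. 1b->1: ok.
cc: 1c undefined. 1c->0: no, a/baca meet in 0. 1c->1: no, ccaac/baa meet in 1. Open state 2: 1c->2.
cca: 2a undefined. 2a->0: no, a/baca meet in 0. 2a->1: ok.
ccc: 2c undefined. 2c->0: no, a/ccca meet in 0. 2c->1: ok.
cbcb: 2b undefined. 2b->0: no, a/cbcb meet in 0. 2b->1: ok.
All examples now run through 3 states with every (state, symbol) defined. Accept strings end in {0,2}, Reject strings end in {1}; accept={0,2}.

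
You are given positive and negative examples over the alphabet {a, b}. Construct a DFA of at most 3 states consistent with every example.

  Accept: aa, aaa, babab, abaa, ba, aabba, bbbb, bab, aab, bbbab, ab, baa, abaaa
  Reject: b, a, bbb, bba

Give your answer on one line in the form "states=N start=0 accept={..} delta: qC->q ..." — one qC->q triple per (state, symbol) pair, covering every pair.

states=3 start=0 accept={0,2} delta: 0a->1 0b->1 1a->2 1b->0 2a->0 2b->0

Grow the machine one transition at a time. Run the examples from 0; the earliest place one falls off (shortest prefix, ties alphabetical) gets sent to the lowest-numbered state that keeps every Accept/Reject pair distinguishable — a pair clashes when both reach the same state with identical unread suffix — and to a fresh state only if none does.
a: 0a undefined. 0a->0: no, aa/a meet in 0. Open state 1: 0a->1.
b: 0b undefined. 0b->0: no, ba/a meet in 1. 0b->1: ok.
aa: 1a undefined. 1a->0: no, aaa/b meet in 1. 1a->1: no, aa/b meet in 1. Open state 2: 1a->2.
ab: 1b undefined. 1b->0: ok.
aaa: 2a undefined. 2a->0: ok.
aab: 2b undefined. 2b->0: ok.
All examples now run through 3 states with every (state, symbol) defined. Accept strings end in {0,2}, Reject strings end in {1}; accept={0,2}.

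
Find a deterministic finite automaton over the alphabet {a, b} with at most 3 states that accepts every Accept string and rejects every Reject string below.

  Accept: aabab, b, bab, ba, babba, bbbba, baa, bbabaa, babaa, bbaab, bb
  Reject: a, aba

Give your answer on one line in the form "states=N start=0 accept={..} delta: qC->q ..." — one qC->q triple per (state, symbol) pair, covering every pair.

states=3 start=0 accept={2} delta: 0a->1 0b->2 1a->0 1b->0 2a->2 2b->2

Fold the examples into a partial DFA from state 0: repeatedly fix the first undefined (state, symbol) met by the shortest-then-alphabetical prefix, trying targets in increasing order and rejecting any under which an Accept and a Reject string meet in one state with the same remainder; add a state when all current targets are rejected. Accepting states are where Accept strings end.
a: 0a undefined. 0a->0: no, ba/aba meet in 0 with "ba" left. Open state 1: 0a->1.
b: 0b undefined. 0b->0: no, ba/a meet in 1. 0b->1: no, b/a meet in 1. Open state 2: 0b->2.
aa: 1a undefined. 1a->0: ok.
ab: 1b undefined. 1b->0: ok.
ba: 2a undefined. 2a->0: no, baa/a meet in 1. 2a->1: no, ba/a meet in 1. 2a->2: ok.
bb: 2b undefined. 2b->0: no, bbbba/a meet in 1. 2b->1: no, aabab/a meet in 1. 2b->2: ok.
All examples now run through 3 states with every (state, symbol) defined. Accept strings end in {2}, Reject strings end in {1}; accept={2}.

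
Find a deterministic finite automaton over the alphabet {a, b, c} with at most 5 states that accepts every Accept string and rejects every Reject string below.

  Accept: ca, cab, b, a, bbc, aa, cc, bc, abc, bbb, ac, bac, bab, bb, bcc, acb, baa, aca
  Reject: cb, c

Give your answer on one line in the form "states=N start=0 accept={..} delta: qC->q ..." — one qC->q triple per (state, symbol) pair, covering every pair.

State merging on the prefix tree: take the shortest (then alphabetical) example prefix whose next move is undefined and point that move at state 0, else 1, else 2, ...; a target is out if some Accept/Reject pair would then sit in one state with the same input left (inseparable). If every existing state is out, open a new one.
a: 0a undefined. 0a->0: no, ac/c meet in 0 with "c" left. Open state 1: 0a->1.
b: 0b undefined. 0b->0: no, bbc/c meet in 0 with "c" left. 0b->1: ok.
c: 0c undefined. 0c->0: no, ca/cb meet in 1. 0c->1: no, b/c meet in 1. Open state 2: 0c->2.
aa: 1a undefined. 1a->0: no, bac/c meet in 2. 1a->1: ok.
ab: 1b undefined. 1b->0: no, bbc/c meet in 2. 1b->1: ok.
ac: 1c undefined. 1c->0: no, bcc/c meet in 2. 1c->1: ok.
ca: 2a undefined. 2a->0: ok.
cb: 2b undefined. 2b->0: no, ca/cb meet in 0. 2b->1: no, cab/cb meet in 1. 2b->2: ok.
cc: 2c undefined. 2c->0: ok.
All examples now run through 3 states with every (state, symbol) defined. Accept strings end in {0,1}, Reject strings end in {2}; accept={0,1}.

states=3 start=0 accept={0,1} delta: 0a->1 0b->1 0c->2 1a->1 1b->1 1c->1 2a->0 2b->2 2c->0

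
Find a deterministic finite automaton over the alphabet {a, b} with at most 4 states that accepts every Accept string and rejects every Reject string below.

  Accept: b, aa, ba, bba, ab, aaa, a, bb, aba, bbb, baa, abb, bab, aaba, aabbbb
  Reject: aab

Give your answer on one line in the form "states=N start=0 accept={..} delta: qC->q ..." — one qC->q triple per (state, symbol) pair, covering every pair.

Grow the machine one transition at a time. Run the examples from 0; the earliest place one falls off (shortest prefix, ties alphabetical) gets sent to the lowest-numbered state that keeps every Accept/Reject pair distinguishable — a pair clashes when both reach the same state with identical unread suffix — and to a fresh state only if none does.
a: 0a undefined. 0a->0: no, b/aab meet in 0 with "b" left. Open state 1: 0a->1.
b: 0b undefined. 0b->0: ok.
aa: 1a undefined. 1a->0: no, b/aab meet in 0. 1a->1: no, ab/aab meet in 1 with "b" left. Open state 2: 1a->2.
ab: 1b undefined. 1b->0: ok.
aaa: 2a undefined. 2a->0: ok.
aab: 2b undefined. 2b->0: no, b/aab meet in 0. 2b->1: no, ba/aab meet in 1. 2b->2: no, aa/aab meet in 2. Open state 3: 2b->3.
aaba: 3a undefined. 3a->0: ok.
aabb: 3b undefined. 3b->0: ok.
All examples now run through 4 states with every (state, symbol) defined. Accept strings end in {0,1,2}, Reject strings end in {3}; accept={0,1,2}.

states=4 start=0 accept={0,1,2} delta: 0a->1 0b->0 1a->2 1b->0 2a->0 2b->3 3a->0 3b->0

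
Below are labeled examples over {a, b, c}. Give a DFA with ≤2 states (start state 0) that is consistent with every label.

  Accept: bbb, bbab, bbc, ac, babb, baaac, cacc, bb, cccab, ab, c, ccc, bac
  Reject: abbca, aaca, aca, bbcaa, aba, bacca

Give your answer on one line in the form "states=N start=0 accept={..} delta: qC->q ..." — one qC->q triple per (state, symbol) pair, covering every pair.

Fold the examples into a partial DFA from state 0: repeatedly fix the first undefined (state, symbol) met by the shortest-then-alphabetical prefix, trying targets in increasing order and rejecting any under which an Accept and a Reject string meet in one state with the same remainder; add a state when all current targets are rejected. Accepting states are where Accept strings end.
a: 0a undefined. 0a->0: ok.
b: 0b undefined. 0b->0: no, bbb/aba meet in 0. Open state 1: 0b->1.
c: 0c undefined. 0c->0: no, ac/aaca meet in 0. 0c->1: ok.
ba: 1a undefined. 1a->0: ok.
bb: 1b undefined. 1b->0: no, babb/abbca meet in 0. 1b->1: ok.
cc: 1c undefined. 1c->0: no, bbc/abbca meet in 0. 1c->1: ok.
All examples now run through 2 states with every (state, symbol) defined. Accept strings end in {1}, Reject strings end in {0}; accept={1}.

states=2 start=0 accept={1} delta: 0a->0 0b->1 0c->1 1a->0 1b->1 1c->1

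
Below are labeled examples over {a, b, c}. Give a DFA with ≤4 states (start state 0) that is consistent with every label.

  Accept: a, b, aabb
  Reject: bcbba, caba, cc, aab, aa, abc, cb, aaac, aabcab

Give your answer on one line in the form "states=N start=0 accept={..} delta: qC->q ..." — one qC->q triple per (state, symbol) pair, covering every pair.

states=4 start=0 accept={0,1} delta: 0a->1 0b->0 0c->1 1a->2 1b->2 1c->2 2a->1 2b->3 2c->2 3a->2 3b->0 3c->0

Fold the examples into a partial DFA from state 0: repeatedly fix the first undefined (state, symbol) met by the shortest-then-alphabetical prefix, trying targets in increasing order and rejecting any under which an Accept and a Reject string meet in one state with the same remainder; add a state when all current targets are rejected. Accepting states are where Accept strings end.
a: 0a undefined. 0a->0: no, a/aa meet in 0. Open state 1: 0a->1.
b: 0b undefined. 0b->0: ok.
c: 0c undefined. 0c->0: no, a/bcbba meet in 1. 0c->1: ok.
aa: 1a undefined. 1a->0: no, a/caba meet in 1. 1a->1: no, a/aa meet in 1. Open state 2: 1a->2.
ab: 1b undefined. 1b->0: no, a/bcbba meet in 1. 1b->1: no, a/cb meet in 1. 1b->2: ok.
cc: 1c undefined. 1c->0: no, b/cc meet in 0. 1c->1: no, a/cc meet in 1. 1c->2: ok.
aaa: 2a undefined. 2a->0: no, a/aaac meet in 1. 2a->1: ok.
aab: 2b undefined. 2b->0: no, a/bcbba meet in 1. 2b->1: no, a/aab meet in 1. 2b->2: no, a/bcbba meet in 1. Open state 3: 2b->3.
abc: 2c undefined. 2c->0: no, b/abc meet in 0. 2c->1: no, a/abc meet in 1. 2c->2: ok.
aabb: 3b undefined. 3b->0: ok.
aabc: 3c undefined. 3c->0: ok.
caba: 3a undefined. 3a->0: no, b/bcbba meet in 0. 3a->1: no, a/bcbba meet in 1. 3a->2: ok.
All examples now run through 4 states with every (state, symbol) defined. Accept strings end in {0,1}, Reject strings end in {2,3}; accept={0,1}.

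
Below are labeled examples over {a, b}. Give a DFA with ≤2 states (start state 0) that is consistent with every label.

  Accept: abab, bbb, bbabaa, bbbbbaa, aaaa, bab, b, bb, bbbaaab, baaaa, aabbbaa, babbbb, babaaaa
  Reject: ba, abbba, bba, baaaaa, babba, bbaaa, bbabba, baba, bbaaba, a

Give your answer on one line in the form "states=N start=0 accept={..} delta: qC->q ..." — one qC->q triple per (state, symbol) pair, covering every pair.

Fold the examples into a partial DFA from state 0: repeatedly fix the first undefined (state, symbol) met by the shortest-then-alphabetical prefix, trying targets in increasing order and rejecting any under which an Accept and a Reject string meet in one state with the same remainder; add a state when all current targets are rejected. Accepting states are where Accept strings end.
a: 0a undefined. 0a->0: no, aaaa/a meet in 0. Open state 1: 0a->1.
b: 0b undefined. 0b->0: ok.
aa: 1a undefined. 1a->0: ok.
ab: 1b undefined. 1b->0: ok.
All examples now run through 2 states with every (state, symbol) defined. Accept strings end in {0}, Reject strings end in {1}; accept={0}.

states=2 start=0 accept={0} delta: 0a->1 0b->0 1a->0 1b->0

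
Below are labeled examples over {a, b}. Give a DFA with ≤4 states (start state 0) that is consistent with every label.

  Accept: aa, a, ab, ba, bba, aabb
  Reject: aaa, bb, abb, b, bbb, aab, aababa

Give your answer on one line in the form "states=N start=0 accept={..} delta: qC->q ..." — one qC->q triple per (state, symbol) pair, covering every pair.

Fold the examples into a partial DFA from state 0: repeatedly fix the first undefined (state, symbol) met by the shortest-then-alphabetical prefix, trying targets in increasing order and rejecting any under which an Accept and a Reject string meet in one state with the same remainder; add a state when all current targets are rejected. Accepting states are where Accept strings end.
a: 0a undefined. 0a->0: no, aa/aaa meet in 0. Open state 1: 0a->1.
b: 0b undefined. 0b->0: ok.
aa: 1a undefined. 1a->0: no, aa/bb meet in 0. 1a->1: no, aa/aaa meet in 1. Open state 2: 1a->2.
ab: 1b undefined. 1b->0: no, ab/bb meet in 0. 1b->1: no, a/abb meet in 1. 1b->2: ok.
aaa: 2a undefined. 2a->0: ok.
aab: 2b undefined. 2b->0: no, aabb/aaa meet in 0. 2b->1: no, aa/aababa meet in 2. 2b->2: no, aa/abb meet in 2. Open state 3: 2b->3.
aaba: 3a undefined. 3a->0: no, a/aababa meet in 1. 3a->1: ok.
aabb: 3b undefined. 3b->0: no, aabb/aaa meet in 0. 3b->1: ok.
All examples now run through 4 states with every (state, symbol) defined. Accept strings end in {1,2}, Reject strings end in {0,3}; accept={1,2}.

states=4 start=0 accept={1,2} delta: 0a->1 0b->0 1a->2 1b->2 2a->0 2b->3 3a->1 3b->1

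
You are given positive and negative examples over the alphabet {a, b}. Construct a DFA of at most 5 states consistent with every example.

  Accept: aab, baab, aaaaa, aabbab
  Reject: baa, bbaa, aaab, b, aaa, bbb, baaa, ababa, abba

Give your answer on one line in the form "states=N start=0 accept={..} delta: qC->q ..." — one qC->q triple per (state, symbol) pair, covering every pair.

State merging on the prefix tree: take the shortest (then alphabetical) example prefix whose next move is undefined and point that move at state 0, else 1, else 2, ...; a target is out if some Accept/Reject pair would then sit in one state with the same input left (inseparable). If every existing state is out, open a new one.
a: 0a undefined. 0a->0: no, aab/aaab meet in 0 with "b" left. Open state 1: 0a->1.
b: 0b undefined. 0b->0: ok.
aa: 1a undefined. 1a->0: no, aab/baa meet in 0. 1a->1: no, aab/aaab meet in 1 with "b" left. Open state 2: 1a->2.
ab: 1b undefined. 1b->0: ok.
aaa: 2a undefined. 2a->0: no, aaaaa/baa meet in 2. 2a->1: no, aaaaa/aaa meet in 1. 2a->2: no, aab/aaab meet in 2 with "b" left. Open state 3: 2a->3.
aab: 2b undefined. 2b->0: no, aab/b meet in 0. 2b->1: no, aab/ababa meet in 1. 2b->2: no, aab/baa meet in 2. 2b->3: no, aab/aaa meet in 3. Open state 4: 2b->4.
aaaa: 3a undefined. 3a->0: no, aaaaa/ababa meet in 1. 3a->1: no, aaaaa/baa meet in 2. 3a->2: no, aaaaa/aaa meet in 3. 3a->3: no, aaaaa/aaa meet in 3. 3a->4: ok.
aaab: 3b undefined. 3b->0: ok.
aabb: 4b undefined. 4b->0: no, aabbab/aaab meet in 0. 4b->1: ok.
aaaaa: 4a undefined. 4a->0: no, aaaaa/aaab meet in 0. 4a->1: no, aaaaa/ababa meet in 1. 4a->2: no, aaaaa/baa meet in 2. 4a->3: no, aaaaa/aaa meet in 3. 4a->4: ok.
All examples now run through 5 states with every (state, symbol) defined. Accept strings end in {4}, Reject strings end in {0,1,2,3}; accept={4}.

states=5 start=0 accept={4} delta: 0a->1 0b->0 1a->2 1b->0 2a->3 2b->4 3a->4 3b->0 4a->4 4b->1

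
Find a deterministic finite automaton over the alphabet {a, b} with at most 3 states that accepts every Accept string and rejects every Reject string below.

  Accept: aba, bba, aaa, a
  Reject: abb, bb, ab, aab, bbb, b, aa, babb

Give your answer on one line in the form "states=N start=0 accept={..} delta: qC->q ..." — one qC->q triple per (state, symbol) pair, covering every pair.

states=2 start=0 accept={1} delta: 0a->1 0b->0 1a->0 1b->0

State merging on the prefix tree: take the shortest (then alphabetical) example prefix whose next move is undefined and point that move at state 0, else 1, else 2, ...; a target is out if some Accept/Reject pair would then sit in one state with the same input left (inseparable). If every existing state is out, open a new one.
a: 0a undefined. 0a->0: no, aaa/aa meet in 0. Open state 1: 0a->1.
b: 0b undefined. 0b->0: ok.
aa: 1a undefined. 1a->0: ok.
ab: 1b undefined. 1b->0: ok.
All examples now run through 2 states with every (state, symbol) defined. Accept strings end in {1}, Reject strings end in {0}; accept={1}.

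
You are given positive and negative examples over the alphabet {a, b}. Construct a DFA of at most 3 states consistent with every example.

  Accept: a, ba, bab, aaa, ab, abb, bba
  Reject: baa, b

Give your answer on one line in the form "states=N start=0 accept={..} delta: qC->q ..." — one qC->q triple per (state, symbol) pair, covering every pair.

states=2 start=0 accept={1} delta: 0a->1 0b->0 1a->0 1b->1

Grow the machine one transition at a time. Run the examples from 0; the earliest place one falls off (shortest prefix, ties alphabetical) gets sent to the lowest-numbered state that keeps every Accept/Reject pair distinguishable — a pair clashes when both reach the same state with identical unread suffix — and to a fresh state only if none does.
a: 0a undefined. 0a->0: no, ab/b meet in 0 with "b" left. Open state 1: 0a->1.
b: 0b undefined. 0b->0: ok.
aa: 1a undefined. 1a->0: ok.
ab: 1b undefined. 1b->0: no, bab/baa meet in 0. 1b->1: ok.
All examples now run through 2 states with every (state, symbol) defined. Accept strings end in {1}, Reject strings end in {0}; accept={1}.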